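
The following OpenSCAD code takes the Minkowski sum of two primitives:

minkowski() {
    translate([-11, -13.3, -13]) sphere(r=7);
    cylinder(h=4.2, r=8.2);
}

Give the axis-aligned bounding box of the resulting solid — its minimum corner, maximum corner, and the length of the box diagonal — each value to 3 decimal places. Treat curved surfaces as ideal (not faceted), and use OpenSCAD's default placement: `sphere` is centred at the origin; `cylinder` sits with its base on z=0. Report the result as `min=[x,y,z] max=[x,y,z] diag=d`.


A = translate([-11, -13.3, -13]) sphere(r=7) → bbox [-18,-20.3,-20] .. [-4,-6.3,-6]
B = cylinder(h=4.2, r=8.2) → bbox [-8.2,-8.2,0] .. [8.2,8.2,4.2]
lo = A.lo+B.lo = [-18-8.2, -20.3-8.2, -20+0] = [-26.200,-28.500,-20.000]
hi = A.hi+B.hi = [-4+8.2, -6.3+8.2, -6+4.2] = [4.200,1.900,-1.800]
diag = √(30.4²+30.4²+18.2²) = √2179.56 = 46.686

min=[-26.200,-28.500,-20.000] max=[4.200,1.900,-1.800] diag=46.686


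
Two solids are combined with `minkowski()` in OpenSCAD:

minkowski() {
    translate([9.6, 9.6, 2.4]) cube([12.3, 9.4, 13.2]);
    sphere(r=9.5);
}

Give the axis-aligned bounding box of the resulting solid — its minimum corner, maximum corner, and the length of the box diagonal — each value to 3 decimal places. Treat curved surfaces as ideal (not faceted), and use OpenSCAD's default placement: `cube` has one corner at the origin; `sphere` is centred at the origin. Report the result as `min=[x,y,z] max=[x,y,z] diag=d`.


A = translate([9.6, 9.6, 2.4]) cube([12.3, 9.4, 13.2]) → bbox [9.6,9.6,2.4] .. [21.9,19,15.6]
B = sphere(r=9.5) → bbox [-9.5,-9.5,-9.5] .. [9.5,9.5,9.5]
lo = A.lo+B.lo = [9.6-9.5, 9.6-9.5, 2.4-9.5] = [0.100,0.100,-7.100]
hi = A.hi+B.hi = [21.9+9.5, 19+9.5, 15.6+9.5] = [31.400,28.500,25.100]
diag = √(31.3²+28.4²+32.2²) = √2823.09 = 53.133

min=[0.100,0.100,-7.100] max=[31.400,28.500,25.100] diag=53.133


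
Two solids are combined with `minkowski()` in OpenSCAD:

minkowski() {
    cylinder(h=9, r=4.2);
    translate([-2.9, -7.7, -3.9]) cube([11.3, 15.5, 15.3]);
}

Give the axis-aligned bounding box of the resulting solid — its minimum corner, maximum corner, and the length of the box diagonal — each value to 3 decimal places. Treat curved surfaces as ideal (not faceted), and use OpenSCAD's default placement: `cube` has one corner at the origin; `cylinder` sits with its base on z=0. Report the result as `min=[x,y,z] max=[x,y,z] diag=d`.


min=[-7.100,-11.900,-3.900] max=[12.600,12.000,20.400] diag=39.367

A = translate([-2.9, -7.7, -3.9]) cube([11.3, 15.5, 15.3]) → bbox [-2.9,-7.7,-3.9] .. [8.4,7.8,11.4]
B = cylinder(h=9, r=4.2) → bbox [-4.2,-4.2,0] .. [4.2,4.2,9]
lo = A.lo+B.lo = [-2.9-4.2, -7.7-4.2, -3.9+0] = [-7.100,-11.900,-3.900]
hi = A.hi+B.hi = [8.4+4.2, 7.8+4.2, 11.4+9] = [12.600,12.000,20.400]
diag = √(19.7²+23.9²+24.3²) = √1549.79 = 39.367


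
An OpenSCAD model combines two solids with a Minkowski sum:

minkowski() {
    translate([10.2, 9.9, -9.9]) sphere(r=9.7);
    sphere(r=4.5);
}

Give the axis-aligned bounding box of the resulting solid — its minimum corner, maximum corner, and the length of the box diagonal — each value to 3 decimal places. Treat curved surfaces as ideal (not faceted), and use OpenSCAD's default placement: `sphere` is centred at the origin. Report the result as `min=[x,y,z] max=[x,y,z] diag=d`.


min=[-4.000,-4.300,-24.100] max=[24.400,24.100,4.300] diag=49.190

A = translate([10.2, 9.9, -9.9]) sphere(r=9.7) → bbox [0.5,0.2,-19.6] .. [19.9,19.6,-0.2]
B = sphere(r=4.5) → bbox [-4.5,-4.5,-4.5] .. [4.5,4.5,4.5]
lo = A.lo+B.lo = [0.5-4.5, 0.2-4.5, -19.6-4.5] = [-4.000,-4.300,-24.100]
hi = A.hi+B.hi = [19.9+4.5, 19.6+4.5, -0.2+4.5] = [24.400,24.100,4.300]
diag = √(28.4²+28.4²+28.4²) = √2419.68 = 49.190


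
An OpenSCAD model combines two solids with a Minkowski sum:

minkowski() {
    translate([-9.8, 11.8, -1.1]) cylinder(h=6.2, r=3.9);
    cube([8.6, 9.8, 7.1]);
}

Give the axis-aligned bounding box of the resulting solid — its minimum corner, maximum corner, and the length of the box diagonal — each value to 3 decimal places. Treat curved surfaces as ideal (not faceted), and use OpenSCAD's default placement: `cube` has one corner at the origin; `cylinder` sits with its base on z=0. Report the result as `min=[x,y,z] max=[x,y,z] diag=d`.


A = translate([-9.8, 11.8, -1.1]) cylinder(h=6.2, r=3.9) → bbox [-13.7,7.9,-1.1] .. [-5.9,15.7,5.1]
B = cube([8.6, 9.8, 7.1]) → bbox [0,0,0] .. [8.6,9.8,7.1]
lo = A.lo+B.lo = [-13.7+0, 7.9+0, -1.1+0] = [-13.700,7.900,-1.100]
hi = A.hi+B.hi = [-5.9+8.6, 15.7+9.8, 5.1+7.1] = [2.700,25.500,12.200]
diag = √(16.4²+17.6²+13.3²) = √755.61 = 27.488

min=[-13.700,7.900,-1.100] max=[2.700,25.500,12.200] diag=27.488


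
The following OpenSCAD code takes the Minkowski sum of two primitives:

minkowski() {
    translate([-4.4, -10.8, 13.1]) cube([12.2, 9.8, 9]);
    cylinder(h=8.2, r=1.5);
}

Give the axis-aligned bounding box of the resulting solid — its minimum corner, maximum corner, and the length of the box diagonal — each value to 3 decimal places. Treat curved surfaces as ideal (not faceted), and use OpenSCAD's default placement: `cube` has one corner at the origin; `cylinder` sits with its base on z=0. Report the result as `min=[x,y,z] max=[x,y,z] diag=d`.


A = translate([-4.4, -10.8, 13.1]) cube([12.2, 9.8, 9]) → bbox [-4.4,-10.8,13.1] .. [7.8,-1,22.1]
B = cylinder(h=8.2, r=1.5) → bbox [-1.5,-1.5,0] .. [1.5,1.5,8.2]
lo = A.lo+B.lo = [-4.4-1.5, -10.8-1.5, 13.1+0] = [-5.900,-12.300,13.100]
hi = A.hi+B.hi = [7.8+1.5, -1+1.5, 22.1+8.2] = [9.300,0.500,30.300]
diag = √(15.2²+12.8²+17.2²) = √690.72 = 26.282

min=[-5.900,-12.300,13.100] max=[9.300,0.500,30.300] diag=26.282


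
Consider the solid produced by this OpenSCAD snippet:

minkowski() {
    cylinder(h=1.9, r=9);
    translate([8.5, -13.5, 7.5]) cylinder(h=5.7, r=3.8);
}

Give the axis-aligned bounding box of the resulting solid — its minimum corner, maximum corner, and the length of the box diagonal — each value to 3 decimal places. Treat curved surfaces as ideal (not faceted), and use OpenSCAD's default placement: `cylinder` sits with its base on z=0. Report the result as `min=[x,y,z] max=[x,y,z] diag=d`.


A = translate([8.5, -13.5, 7.5]) cylinder(h=5.7, r=3.8) → bbox [4.7,-17.3,7.5] .. [12.3,-9.7,13.2]
B = cylinder(h=1.9, r=9) → bbox [-9,-9,0] .. [9,9,1.9]
lo = A.lo+B.lo = [4.7-9, -17.3-9, 7.5+0] = [-4.300,-26.300,7.500]
hi = A.hi+B.hi = [12.3+9, -9.7+9, 13.2+1.9] = [21.300,-0.700,15.100]
diag = √(25.6²+25.6²+7.6²) = √1368.48 = 36.993

min=[-4.300,-26.300,7.500] max=[21.300,-0.700,15.100] diag=36.993


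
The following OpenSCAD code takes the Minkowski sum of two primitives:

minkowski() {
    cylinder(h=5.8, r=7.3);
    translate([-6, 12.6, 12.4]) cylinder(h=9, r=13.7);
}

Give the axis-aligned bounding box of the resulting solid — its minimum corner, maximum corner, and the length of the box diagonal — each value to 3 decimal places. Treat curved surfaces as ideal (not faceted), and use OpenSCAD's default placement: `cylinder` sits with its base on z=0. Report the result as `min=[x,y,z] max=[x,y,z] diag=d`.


min=[-27.000,-8.400,12.400] max=[15.000,33.600,27.200] diag=61.213

A = translate([-6, 12.6, 12.4]) cylinder(h=9, r=13.7) → bbox [-19.7,-1.1,12.4] .. [7.7,26.3,21.4]
B = cylinder(h=5.8, r=7.3) → bbox [-7.3,-7.3,0] .. [7.3,7.3,5.8]
lo = A.lo+B.lo = [-19.7-7.3, -1.1-7.3, 12.4+0] = [-27.000,-8.400,12.400]
hi = A.hi+B.hi = [7.7+7.3, 26.3+7.3, 21.4+5.8] = [15.000,33.600,27.200]
diag = √(42²+42²+14.8²) = √3747.04 = 61.213


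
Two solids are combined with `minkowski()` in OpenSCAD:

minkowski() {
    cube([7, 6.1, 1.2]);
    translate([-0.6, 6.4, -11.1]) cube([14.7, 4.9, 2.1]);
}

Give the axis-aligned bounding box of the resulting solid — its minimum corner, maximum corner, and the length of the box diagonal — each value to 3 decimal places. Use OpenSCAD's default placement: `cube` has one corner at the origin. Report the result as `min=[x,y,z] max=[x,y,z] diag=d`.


min=[-0.600,6.400,-11.100] max=[21.100,17.400,-7.800] diag=24.552

A = translate([-0.6, 6.4, -11.1]) cube([14.7, 4.9, 2.1]) → bbox [-0.6,6.4,-11.1] .. [14.1,11.3,-9]
B = cube([7, 6.1, 1.2]) → bbox [0,0,0] .. [7,6.1,1.2]
lo = A.lo+B.lo = [-0.6+0, 6.4+0, -11.1+0] = [-0.600,6.400,-11.100]
hi = A.hi+B.hi = [14.1+7, 11.3+6.1, -9+1.2] = [21.100,17.400,-7.800]
diag = √(21.7²+11²+3.3²) = √602.78 = 24.552


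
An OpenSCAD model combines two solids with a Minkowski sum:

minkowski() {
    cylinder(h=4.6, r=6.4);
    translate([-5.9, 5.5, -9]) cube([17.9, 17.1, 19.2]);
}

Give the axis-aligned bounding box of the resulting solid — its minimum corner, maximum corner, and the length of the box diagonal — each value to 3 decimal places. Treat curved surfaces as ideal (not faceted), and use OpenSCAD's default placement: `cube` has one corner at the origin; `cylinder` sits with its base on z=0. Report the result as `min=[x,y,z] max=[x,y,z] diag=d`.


A = translate([-5.9, 5.5, -9]) cube([17.9, 17.1, 19.2]) → bbox [-5.9,5.5,-9] .. [12,22.6,10.2]
B = cylinder(h=4.6, r=6.4) → bbox [-6.4,-6.4,0] .. [6.4,6.4,4.6]
lo = A.lo+B.lo = [-5.9-6.4, 5.5-6.4, -9+0] = [-12.300,-0.900,-9.000]
hi = A.hi+B.hi = [12+6.4, 22.6+6.4, 10.2+4.6] = [18.400,29.000,14.800]
diag = √(30.7²+29.9²+23.8²) = √2402.94 = 49.020

min=[-12.300,-0.900,-9.000] max=[18.400,29.000,14.800] diag=49.020


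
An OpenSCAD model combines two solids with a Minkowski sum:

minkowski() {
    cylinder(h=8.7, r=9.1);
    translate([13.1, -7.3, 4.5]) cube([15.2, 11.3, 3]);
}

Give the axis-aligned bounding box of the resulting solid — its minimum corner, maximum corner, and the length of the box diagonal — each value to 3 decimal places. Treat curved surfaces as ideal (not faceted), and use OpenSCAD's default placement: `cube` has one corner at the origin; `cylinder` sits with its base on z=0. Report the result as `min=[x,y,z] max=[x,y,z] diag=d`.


min=[4.000,-16.400,4.500] max=[37.400,13.100,16.200] diag=46.073

A = translate([13.1, -7.3, 4.5]) cube([15.2, 11.3, 3]) → bbox [13.1,-7.3,4.5] .. [28.3,4,7.5]
B = cylinder(h=8.7, r=9.1) → bbox [-9.1,-9.1,0] .. [9.1,9.1,8.7]
lo = A.lo+B.lo = [13.1-9.1, -7.3-9.1, 4.5+0] = [4.000,-16.400,4.500]
hi = A.hi+B.hi = [28.3+9.1, 4+9.1, 7.5+8.7] = [37.400,13.100,16.200]
diag = √(33.4²+29.5²+11.7²) = √2122.7 = 46.073


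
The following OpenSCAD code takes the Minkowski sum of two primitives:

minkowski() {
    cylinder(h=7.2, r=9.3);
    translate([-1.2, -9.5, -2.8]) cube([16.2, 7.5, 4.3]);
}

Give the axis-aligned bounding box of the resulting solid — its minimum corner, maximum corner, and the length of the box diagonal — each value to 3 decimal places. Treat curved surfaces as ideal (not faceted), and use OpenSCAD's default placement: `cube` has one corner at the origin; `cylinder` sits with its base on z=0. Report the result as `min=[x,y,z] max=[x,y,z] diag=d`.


min=[-10.500,-18.800,-2.800] max=[24.300,7.300,8.700] diag=44.994

A = translate([-1.2, -9.5, -2.8]) cube([16.2, 7.5, 4.3]) → bbox [-1.2,-9.5,-2.8] .. [15,-2,1.5]
B = cylinder(h=7.2, r=9.3) → bbox [-9.3,-9.3,0] .. [9.3,9.3,7.2]
lo = A.lo+B.lo = [-1.2-9.3, -9.5-9.3, -2.8+0] = [-10.500,-18.800,-2.800]
hi = A.hi+B.hi = [15+9.3, -2+9.3, 1.5+7.2] = [24.300,7.300,8.700]
diag = √(34.8²+26.1²+11.5²) = √2024.5 = 44.994


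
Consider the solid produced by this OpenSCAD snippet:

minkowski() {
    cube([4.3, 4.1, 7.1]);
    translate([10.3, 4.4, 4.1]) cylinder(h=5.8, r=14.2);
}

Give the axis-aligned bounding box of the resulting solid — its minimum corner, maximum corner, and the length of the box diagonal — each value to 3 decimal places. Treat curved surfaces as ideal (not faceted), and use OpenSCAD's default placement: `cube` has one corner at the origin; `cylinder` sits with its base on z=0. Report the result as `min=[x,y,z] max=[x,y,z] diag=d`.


min=[-3.900,-9.800,4.100] max=[28.800,22.700,17.000] diag=47.874

A = translate([10.3, 4.4, 4.1]) cylinder(h=5.8, r=14.2) → bbox [-3.9,-9.8,4.1] .. [24.5,18.6,9.9]
B = cube([4.3, 4.1, 7.1]) → bbox [0,0,0] .. [4.3,4.1,7.1]
lo = A.lo+B.lo = [-3.9+0, -9.8+0, 4.1+0] = [-3.900,-9.800,4.100]
hi = A.hi+B.hi = [24.5+4.3, 18.6+4.1, 9.9+7.1] = [28.800,22.700,17.000]
diag = √(32.7²+32.5²+12.9²) = √2291.95 = 47.874


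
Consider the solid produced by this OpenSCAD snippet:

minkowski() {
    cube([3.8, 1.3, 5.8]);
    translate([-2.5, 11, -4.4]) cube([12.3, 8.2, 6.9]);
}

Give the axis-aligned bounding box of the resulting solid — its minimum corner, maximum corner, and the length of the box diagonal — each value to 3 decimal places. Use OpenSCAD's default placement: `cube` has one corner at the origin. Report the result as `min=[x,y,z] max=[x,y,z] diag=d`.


min=[-2.500,11.000,-4.400] max=[13.600,20.500,8.300] diag=22.600

A = translate([-2.5, 11, -4.4]) cube([12.3, 8.2, 6.9]) → bbox [-2.5,11,-4.4] .. [9.8,19.2,2.5]
B = cube([3.8, 1.3, 5.8]) → bbox [0,0,0] .. [3.8,1.3,5.8]
lo = A.lo+B.lo = [-2.5+0, 11+0, -4.4+0] = [-2.500,11.000,-4.400]
hi = A.hi+B.hi = [9.8+3.8, 19.2+1.3, 2.5+5.8] = [13.600,20.500,8.300]
diag = √(16.1²+9.5²+12.7²) = √510.75 = 22.600


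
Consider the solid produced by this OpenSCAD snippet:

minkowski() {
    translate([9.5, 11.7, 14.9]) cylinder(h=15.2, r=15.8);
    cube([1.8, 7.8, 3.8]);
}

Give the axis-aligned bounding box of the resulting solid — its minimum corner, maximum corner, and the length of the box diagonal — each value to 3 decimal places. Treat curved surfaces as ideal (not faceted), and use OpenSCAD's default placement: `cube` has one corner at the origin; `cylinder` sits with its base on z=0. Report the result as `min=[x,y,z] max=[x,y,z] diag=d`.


A = translate([9.5, 11.7, 14.9]) cylinder(h=15.2, r=15.8) → bbox [-6.3,-4.1,14.9] .. [25.3,27.5,30.1]
B = cube([1.8, 7.8, 3.8]) → bbox [0,0,0] .. [1.8,7.8,3.8]
lo = A.lo+B.lo = [-6.3+0, -4.1+0, 14.9+0] = [-6.300,-4.100,14.900]
hi = A.hi+B.hi = [25.3+1.8, 27.5+7.8, 30.1+3.8] = [27.100,35.300,33.900]
diag = √(33.4²+39.4²+19²) = √3028.92 = 55.036

min=[-6.300,-4.100,14.900] max=[27.100,35.300,33.900] diag=55.036


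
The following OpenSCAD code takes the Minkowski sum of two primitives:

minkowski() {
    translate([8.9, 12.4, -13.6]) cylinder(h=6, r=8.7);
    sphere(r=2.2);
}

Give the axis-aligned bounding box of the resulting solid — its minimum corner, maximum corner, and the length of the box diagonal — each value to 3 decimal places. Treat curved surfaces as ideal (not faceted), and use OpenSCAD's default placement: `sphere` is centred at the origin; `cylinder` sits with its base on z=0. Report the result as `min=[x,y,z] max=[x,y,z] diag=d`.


min=[-2.000,1.500,-15.800] max=[19.800,23.300,-5.400] diag=32.537

A = translate([8.9, 12.4, -13.6]) cylinder(h=6, r=8.7) → bbox [0.2,3.7,-13.6] .. [17.6,21.1,-7.6]
B = sphere(r=2.2) → bbox [-2.2,-2.2,-2.2] .. [2.2,2.2,2.2]
lo = A.lo+B.lo = [0.2-2.2, 3.7-2.2, -13.6-2.2] = [-2.000,1.500,-15.800]
hi = A.hi+B.hi = [17.6+2.2, 21.1+2.2, -7.6+2.2] = [19.800,23.300,-5.400]
diag = √(21.8²+21.8²+10.4²) = √1058.64 = 32.537


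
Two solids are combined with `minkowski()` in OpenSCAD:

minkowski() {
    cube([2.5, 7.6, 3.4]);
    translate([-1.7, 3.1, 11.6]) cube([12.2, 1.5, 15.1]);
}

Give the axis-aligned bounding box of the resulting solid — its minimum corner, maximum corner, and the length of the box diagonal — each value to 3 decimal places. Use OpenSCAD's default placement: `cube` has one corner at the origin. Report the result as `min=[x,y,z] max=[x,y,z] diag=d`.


min=[-1.700,3.100,11.600] max=[13.000,12.200,30.100] diag=25.321

A = translate([-1.7, 3.1, 11.6]) cube([12.2, 1.5, 15.1]) → bbox [-1.7,3.1,11.6] .. [10.5,4.6,26.7]
B = cube([2.5, 7.6, 3.4]) → bbox [0,0,0] .. [2.5,7.6,3.4]
lo = A.lo+B.lo = [-1.7+0, 3.1+0, 11.6+0] = [-1.700,3.100,11.600]
hi = A.hi+B.hi = [10.5+2.5, 4.6+7.6, 26.7+3.4] = [13.000,12.200,30.100]
diag = √(14.7²+9.1²+18.5²) = √641.15 = 25.321


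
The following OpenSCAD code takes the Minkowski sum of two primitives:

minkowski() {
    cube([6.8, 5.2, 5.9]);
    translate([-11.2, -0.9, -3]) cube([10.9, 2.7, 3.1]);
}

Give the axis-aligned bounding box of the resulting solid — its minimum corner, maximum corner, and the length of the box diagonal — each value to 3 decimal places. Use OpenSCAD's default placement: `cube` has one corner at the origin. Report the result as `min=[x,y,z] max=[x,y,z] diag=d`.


A = translate([-11.2, -0.9, -3]) cube([10.9, 2.7, 3.1]) → bbox [-11.2,-0.9,-3] .. [-0.3,1.8,0.1]
B = cube([6.8, 5.2, 5.9]) → bbox [0,0,0] .. [6.8,5.2,5.9]
lo = A.lo+B.lo = [-11.2+0, -0.9+0, -3+0] = [-11.200,-0.900,-3.000]
hi = A.hi+B.hi = [-0.3+6.8, 1.8+5.2, 0.1+5.9] = [6.500,7.000,6.000]
diag = √(17.7²+7.9²+9²) = √456.7 = 21.371

min=[-11.200,-0.900,-3.000] max=[6.500,7.000,6.000] diag=21.371


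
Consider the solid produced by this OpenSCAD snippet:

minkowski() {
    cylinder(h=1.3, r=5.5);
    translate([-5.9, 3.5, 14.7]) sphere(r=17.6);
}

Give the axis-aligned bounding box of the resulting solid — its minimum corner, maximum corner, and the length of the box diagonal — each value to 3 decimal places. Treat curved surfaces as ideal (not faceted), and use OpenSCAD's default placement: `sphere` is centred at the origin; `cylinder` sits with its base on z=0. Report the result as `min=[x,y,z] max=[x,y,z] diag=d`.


min=[-29.000,-19.600,-2.900] max=[17.200,26.600,33.600] diag=74.841

A = translate([-5.9, 3.5, 14.7]) sphere(r=17.6) → bbox [-23.5,-14.1,-2.9] .. [11.7,21.1,32.3]
B = cylinder(h=1.3, r=5.5) → bbox [-5.5,-5.5,0] .. [5.5,5.5,1.3]
lo = A.lo+B.lo = [-23.5-5.5, -14.1-5.5, -2.9+0] = [-29.000,-19.600,-2.900]
hi = A.hi+B.hi = [11.7+5.5, 21.1+5.5, 32.3+1.3] = [17.200,26.600,33.600]
diag = √(46.2²+46.2²+36.5²) = √5601.13 = 74.841


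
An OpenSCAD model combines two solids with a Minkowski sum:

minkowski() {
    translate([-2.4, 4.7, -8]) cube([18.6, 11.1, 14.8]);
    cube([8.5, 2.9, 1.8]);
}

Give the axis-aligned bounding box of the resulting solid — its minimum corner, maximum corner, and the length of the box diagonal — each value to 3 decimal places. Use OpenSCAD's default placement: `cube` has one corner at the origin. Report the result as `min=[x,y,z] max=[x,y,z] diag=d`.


min=[-2.400,4.700,-8.000] max=[24.700,18.700,8.600] diag=34.727

A = translate([-2.4, 4.7, -8]) cube([18.6, 11.1, 14.8]) → bbox [-2.4,4.7,-8] .. [16.2,15.8,6.8]
B = cube([8.5, 2.9, 1.8]) → bbox [0,0,0] .. [8.5,2.9,1.8]
lo = A.lo+B.lo = [-2.4+0, 4.7+0, -8+0] = [-2.400,4.700,-8.000]
hi = A.hi+B.hi = [16.2+8.5, 15.8+2.9, 6.8+1.8] = [24.700,18.700,8.600]
diag = √(27.1²+14²+16.6²) = √1205.97 = 34.727


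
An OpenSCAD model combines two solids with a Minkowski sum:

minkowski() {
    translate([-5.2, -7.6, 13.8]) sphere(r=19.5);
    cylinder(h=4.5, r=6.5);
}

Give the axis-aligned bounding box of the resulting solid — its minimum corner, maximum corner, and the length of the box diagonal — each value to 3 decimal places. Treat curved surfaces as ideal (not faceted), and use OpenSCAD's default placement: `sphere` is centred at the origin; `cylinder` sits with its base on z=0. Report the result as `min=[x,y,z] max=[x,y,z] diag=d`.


A = translate([-5.2, -7.6, 13.8]) sphere(r=19.5) → bbox [-24.7,-27.1,-5.7] .. [14.3,11.9,33.3]
B = cylinder(h=4.5, r=6.5) → bbox [-6.5,-6.5,0] .. [6.5,6.5,4.5]
lo = A.lo+B.lo = [-24.7-6.5, -27.1-6.5, -5.7+0] = [-31.200,-33.600,-5.700]
hi = A.hi+B.hi = [14.3+6.5, 11.9+6.5, 33.3+4.5] = [20.800,18.400,37.800]
diag = √(52²+52²+43.5²) = √7300.25 = 85.442

min=[-31.200,-33.600,-5.700] max=[20.800,18.400,37.800] diag=85.442


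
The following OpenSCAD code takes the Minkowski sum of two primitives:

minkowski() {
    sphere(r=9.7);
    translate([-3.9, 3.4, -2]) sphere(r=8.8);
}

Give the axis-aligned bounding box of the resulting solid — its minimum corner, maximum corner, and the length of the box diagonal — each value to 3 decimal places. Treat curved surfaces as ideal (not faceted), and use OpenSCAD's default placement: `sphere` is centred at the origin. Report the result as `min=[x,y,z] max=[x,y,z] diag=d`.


min=[-22.400,-15.100,-20.500] max=[14.600,21.900,16.500] diag=64.086

A = translate([-3.9, 3.4, -2]) sphere(r=8.8) → bbox [-12.7,-5.4,-10.8] .. [4.9,12.2,6.8]
B = sphere(r=9.7) → bbox [-9.7,-9.7,-9.7] .. [9.7,9.7,9.7]
lo = A.lo+B.lo = [-12.7-9.7, -5.4-9.7, -10.8-9.7] = [-22.400,-15.100,-20.500]
hi = A.hi+B.hi = [4.9+9.7, 12.2+9.7, 6.8+9.7] = [14.600,21.900,16.500]
diag = √(37²+37²+37²) = √4107 = 64.086


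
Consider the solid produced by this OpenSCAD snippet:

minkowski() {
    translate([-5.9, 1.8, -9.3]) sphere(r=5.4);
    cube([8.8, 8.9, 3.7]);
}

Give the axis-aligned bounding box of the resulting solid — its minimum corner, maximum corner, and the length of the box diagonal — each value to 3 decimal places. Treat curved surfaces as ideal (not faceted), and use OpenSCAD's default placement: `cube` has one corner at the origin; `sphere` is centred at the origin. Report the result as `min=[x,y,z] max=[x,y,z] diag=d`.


A = translate([-5.9, 1.8, -9.3]) sphere(r=5.4) → bbox [-11.3,-3.6,-14.7] .. [-0.5,7.2,-3.9]
B = cube([8.8, 8.9, 3.7]) → bbox [0,0,0] .. [8.8,8.9,3.7]
lo = A.lo+B.lo = [-11.3+0, -3.6+0, -14.7+0] = [-11.300,-3.600,-14.700]
hi = A.hi+B.hi = [-0.5+8.8, 7.2+8.9, -3.9+3.7] = [8.300,16.100,-0.200]
diag = √(19.6²+19.7²+14.5²) = √982.5 = 31.345

min=[-11.300,-3.600,-14.700] max=[8.300,16.100,-0.200] diag=31.345


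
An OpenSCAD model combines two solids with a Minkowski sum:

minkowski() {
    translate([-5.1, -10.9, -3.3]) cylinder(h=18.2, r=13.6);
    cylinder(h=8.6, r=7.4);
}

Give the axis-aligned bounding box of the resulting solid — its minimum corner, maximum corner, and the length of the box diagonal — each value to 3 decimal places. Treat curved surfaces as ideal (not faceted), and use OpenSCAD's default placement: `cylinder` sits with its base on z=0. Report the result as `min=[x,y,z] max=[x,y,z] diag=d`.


A = translate([-5.1, -10.9, -3.3]) cylinder(h=18.2, r=13.6) → bbox [-18.7,-24.5,-3.3] .. [8.5,2.7,14.9]
B = cylinder(h=8.6, r=7.4) → bbox [-7.4,-7.4,0] .. [7.4,7.4,8.6]
lo = A.lo+B.lo = [-18.7-7.4, -24.5-7.4, -3.3+0] = [-26.100,-31.900,-3.300]
hi = A.hi+B.hi = [8.5+7.4, 2.7+7.4, 14.9+8.6] = [15.900,10.100,23.500]
diag = √(42²+42²+26.8²) = √4246.24 = 65.163

min=[-26.100,-31.900,-3.300] max=[15.900,10.100,23.500] diag=65.163


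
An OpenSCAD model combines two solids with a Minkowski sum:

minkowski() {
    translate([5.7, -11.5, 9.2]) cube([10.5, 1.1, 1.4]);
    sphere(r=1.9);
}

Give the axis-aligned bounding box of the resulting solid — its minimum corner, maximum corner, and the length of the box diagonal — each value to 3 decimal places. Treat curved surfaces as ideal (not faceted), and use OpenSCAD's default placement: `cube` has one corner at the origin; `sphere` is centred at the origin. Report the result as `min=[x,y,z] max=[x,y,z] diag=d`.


min=[3.800,-13.400,7.300] max=[18.100,-8.500,12.500] diag=15.986

A = translate([5.7, -11.5, 9.2]) cube([10.5, 1.1, 1.4]) → bbox [5.7,-11.5,9.2] .. [16.2,-10.4,10.6]
B = sphere(r=1.9) → bbox [-1.9,-1.9,-1.9] .. [1.9,1.9,1.9]
lo = A.lo+B.lo = [5.7-1.9, -11.5-1.9, 9.2-1.9] = [3.800,-13.400,7.300]
hi = A.hi+B.hi = [16.2+1.9, -10.4+1.9, 10.6+1.9] = [18.100,-8.500,12.500]
diag = √(14.3²+4.9²+5.2²) = √255.54 = 15.986


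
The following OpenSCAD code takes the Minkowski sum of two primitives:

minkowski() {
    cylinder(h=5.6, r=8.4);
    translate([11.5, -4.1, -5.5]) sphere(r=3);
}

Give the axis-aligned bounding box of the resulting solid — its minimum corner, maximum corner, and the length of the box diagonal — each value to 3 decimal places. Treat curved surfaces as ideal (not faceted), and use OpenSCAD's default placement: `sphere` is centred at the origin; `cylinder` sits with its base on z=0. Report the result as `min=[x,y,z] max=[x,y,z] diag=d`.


min=[0.100,-15.500,-8.500] max=[22.900,7.300,3.100] diag=34.267

A = translate([11.5, -4.1, -5.5]) sphere(r=3) → bbox [8.5,-7.1,-8.5] .. [14.5,-1.1,-2.5]
B = cylinder(h=5.6, r=8.4) → bbox [-8.4,-8.4,0] .. [8.4,8.4,5.6]
lo = A.lo+B.lo = [8.5-8.4, -7.1-8.4, -8.5+0] = [0.100,-15.500,-8.500]
hi = A.hi+B.hi = [14.5+8.4, -1.1+8.4, -2.5+5.6] = [22.900,7.300,3.100]
diag = √(22.8²+22.8²+11.6²) = √1174.24 = 34.267


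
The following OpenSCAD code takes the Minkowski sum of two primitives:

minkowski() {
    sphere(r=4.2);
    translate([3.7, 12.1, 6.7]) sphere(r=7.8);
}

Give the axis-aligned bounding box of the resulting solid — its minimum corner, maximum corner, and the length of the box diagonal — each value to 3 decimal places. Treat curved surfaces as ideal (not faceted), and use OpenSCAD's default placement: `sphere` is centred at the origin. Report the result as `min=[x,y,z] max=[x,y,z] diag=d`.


A = translate([3.7, 12.1, 6.7]) sphere(r=7.8) → bbox [-4.1,4.3,-1.1] .. [11.5,19.9,14.5]
B = sphere(r=4.2) → bbox [-4.2,-4.2,-4.2] .. [4.2,4.2,4.2]
lo = A.lo+B.lo = [-4.1-4.2, 4.3-4.2, -1.1-4.2] = [-8.300,0.100,-5.300]
hi = A.hi+B.hi = [11.5+4.2, 19.9+4.2, 14.5+4.2] = [15.700,24.100,18.700]
diag = √(24²+24²+24²) = √1728 = 41.569

min=[-8.300,0.100,-5.300] max=[15.700,24.100,18.700] diag=41.569


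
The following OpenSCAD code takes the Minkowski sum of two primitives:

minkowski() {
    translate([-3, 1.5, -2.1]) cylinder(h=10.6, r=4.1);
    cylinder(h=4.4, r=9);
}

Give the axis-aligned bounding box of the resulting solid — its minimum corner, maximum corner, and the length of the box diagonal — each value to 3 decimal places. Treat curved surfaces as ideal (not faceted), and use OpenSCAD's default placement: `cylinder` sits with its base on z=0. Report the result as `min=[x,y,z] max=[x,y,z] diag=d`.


min=[-16.100,-11.600,-2.100] max=[10.100,14.600,12.900] diag=39.973

A = translate([-3, 1.5, -2.1]) cylinder(h=10.6, r=4.1) → bbox [-7.1,-2.6,-2.1] .. [1.1,5.6,8.5]
B = cylinder(h=4.4, r=9) → bbox [-9,-9,0] .. [9,9,4.4]
lo = A.lo+B.lo = [-7.1-9, -2.6-9, -2.1+0] = [-16.100,-11.600,-2.100]
hi = A.hi+B.hi = [1.1+9, 5.6+9, 8.5+4.4] = [10.100,14.600,12.900]
diag = √(26.2²+26.2²+15²) = √1597.88 = 39.973


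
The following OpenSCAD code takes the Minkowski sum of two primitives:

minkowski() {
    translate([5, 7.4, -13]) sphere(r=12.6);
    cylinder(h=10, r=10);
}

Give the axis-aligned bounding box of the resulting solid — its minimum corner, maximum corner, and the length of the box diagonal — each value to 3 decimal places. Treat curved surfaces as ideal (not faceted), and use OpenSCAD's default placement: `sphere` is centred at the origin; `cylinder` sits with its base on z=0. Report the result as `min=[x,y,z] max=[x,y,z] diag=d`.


min=[-17.600,-15.200,-25.600] max=[27.600,30.000,9.600] diag=72.973

A = translate([5, 7.4, -13]) sphere(r=12.6) → bbox [-7.6,-5.2,-25.6] .. [17.6,20,-0.4]
B = cylinder(h=10, r=10) → bbox [-10,-10,0] .. [10,10,10]
lo = A.lo+B.lo = [-7.6-10, -5.2-10, -25.6+0] = [-17.600,-15.200,-25.600]
hi = A.hi+B.hi = [17.6+10, 20+10, -0.4+10] = [27.600,30.000,9.600]
diag = √(45.2²+45.2²+35.2²) = √5325.12 = 72.973


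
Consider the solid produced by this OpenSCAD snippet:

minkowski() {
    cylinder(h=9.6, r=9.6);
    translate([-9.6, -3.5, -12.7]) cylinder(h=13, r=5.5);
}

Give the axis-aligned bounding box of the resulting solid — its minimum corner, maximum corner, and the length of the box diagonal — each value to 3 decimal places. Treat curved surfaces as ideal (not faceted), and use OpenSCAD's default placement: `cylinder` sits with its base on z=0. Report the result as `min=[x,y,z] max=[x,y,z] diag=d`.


min=[-24.700,-18.600,-12.700] max=[5.500,11.600,9.900] diag=48.320

A = translate([-9.6, -3.5, -12.7]) cylinder(h=13, r=5.5) → bbox [-15.1,-9,-12.7] .. [-4.1,2,0.3]
B = cylinder(h=9.6, r=9.6) → bbox [-9.6,-9.6,0] .. [9.6,9.6,9.6]
lo = A.lo+B.lo = [-15.1-9.6, -9-9.6, -12.7+0] = [-24.700,-18.600,-12.700]
hi = A.hi+B.hi = [-4.1+9.6, 2+9.6, 0.3+9.6] = [5.500,11.600,9.900]
diag = √(30.2²+30.2²+22.6²) = √2334.84 = 48.320


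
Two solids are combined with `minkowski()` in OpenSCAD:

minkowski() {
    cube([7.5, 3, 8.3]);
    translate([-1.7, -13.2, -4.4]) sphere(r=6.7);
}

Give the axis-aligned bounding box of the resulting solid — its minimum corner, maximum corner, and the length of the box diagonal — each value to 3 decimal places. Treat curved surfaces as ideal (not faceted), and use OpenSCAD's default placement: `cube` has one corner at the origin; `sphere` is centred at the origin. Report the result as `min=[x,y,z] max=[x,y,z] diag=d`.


A = translate([-1.7, -13.2, -4.4]) sphere(r=6.7) → bbox [-8.4,-19.9,-11.1] .. [5,-6.5,2.3]
B = cube([7.5, 3, 8.3]) → bbox [0,0,0] .. [7.5,3,8.3]
lo = A.lo+B.lo = [-8.4+0, -19.9+0, -11.1+0] = [-8.400,-19.900,-11.100]
hi = A.hi+B.hi = [5+7.5, -6.5+3, 2.3+8.3] = [12.500,-3.500,10.600]
diag = √(20.9²+16.4²+21.7²) = √1176.66 = 34.302

min=[-8.400,-19.900,-11.100] max=[12.500,-3.500,10.600] diag=34.302


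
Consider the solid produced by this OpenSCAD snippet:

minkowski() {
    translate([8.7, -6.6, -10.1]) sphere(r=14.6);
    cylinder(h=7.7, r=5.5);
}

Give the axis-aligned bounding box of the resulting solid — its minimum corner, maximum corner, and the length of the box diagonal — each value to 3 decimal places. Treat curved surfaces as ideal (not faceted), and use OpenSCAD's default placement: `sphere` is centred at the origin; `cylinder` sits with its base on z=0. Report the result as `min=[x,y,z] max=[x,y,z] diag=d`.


A = translate([8.7, -6.6, -10.1]) sphere(r=14.6) → bbox [-5.9,-21.2,-24.7] .. [23.3,8,4.5]
B = cylinder(h=7.7, r=5.5) → bbox [-5.5,-5.5,0] .. [5.5,5.5,7.7]
lo = A.lo+B.lo = [-5.9-5.5, -21.2-5.5, -24.7+0] = [-11.400,-26.700,-24.700]
hi = A.hi+B.hi = [23.3+5.5, 8+5.5, 4.5+7.7] = [28.800,13.500,12.200]
diag = √(40.2²+40.2²+36.9²) = √4593.69 = 67.777

min=[-11.400,-26.700,-24.700] max=[28.800,13.500,12.200] diag=67.777


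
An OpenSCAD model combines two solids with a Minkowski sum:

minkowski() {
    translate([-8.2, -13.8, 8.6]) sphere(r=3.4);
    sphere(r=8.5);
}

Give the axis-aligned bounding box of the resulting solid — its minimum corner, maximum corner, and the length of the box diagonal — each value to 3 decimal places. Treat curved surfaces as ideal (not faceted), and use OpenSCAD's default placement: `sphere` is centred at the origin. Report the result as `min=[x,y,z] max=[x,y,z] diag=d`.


A = translate([-8.2, -13.8, 8.6]) sphere(r=3.4) → bbox [-11.6,-17.2,5.2] .. [-4.8,-10.4,12]
B = sphere(r=8.5) → bbox [-8.5,-8.5,-8.5] .. [8.5,8.5,8.5]
lo = A.lo+B.lo = [-11.6-8.5, -17.2-8.5, 5.2-8.5] = [-20.100,-25.700,-3.300]
hi = A.hi+B.hi = [-4.8+8.5, -10.4+8.5, 12+8.5] = [3.700,-1.900,20.500]
diag = √(23.8²+23.8²+23.8²) = √1699.32 = 41.223

min=[-20.100,-25.700,-3.300] max=[3.700,-1.900,20.500] diag=41.223


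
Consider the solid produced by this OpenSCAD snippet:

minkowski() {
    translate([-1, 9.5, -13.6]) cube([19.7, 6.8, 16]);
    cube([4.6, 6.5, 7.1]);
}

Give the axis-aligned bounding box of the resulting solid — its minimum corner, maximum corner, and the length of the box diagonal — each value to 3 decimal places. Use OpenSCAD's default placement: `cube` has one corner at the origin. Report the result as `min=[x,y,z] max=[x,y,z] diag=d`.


min=[-1.000,9.500,-13.600] max=[23.300,22.800,9.500] diag=36.069

A = translate([-1, 9.5, -13.6]) cube([19.7, 6.8, 16]) → bbox [-1,9.5,-13.6] .. [18.7,16.3,2.4]
B = cube([4.6, 6.5, 7.1]) → bbox [0,0,0] .. [4.6,6.5,7.1]
lo = A.lo+B.lo = [-1+0, 9.5+0, -13.6+0] = [-1.000,9.500,-13.600]
hi = A.hi+B.hi = [18.7+4.6, 16.3+6.5, 2.4+7.1] = [23.300,22.800,9.500]
diag = √(24.3²+13.3²+23.1²) = √1300.99 = 36.069


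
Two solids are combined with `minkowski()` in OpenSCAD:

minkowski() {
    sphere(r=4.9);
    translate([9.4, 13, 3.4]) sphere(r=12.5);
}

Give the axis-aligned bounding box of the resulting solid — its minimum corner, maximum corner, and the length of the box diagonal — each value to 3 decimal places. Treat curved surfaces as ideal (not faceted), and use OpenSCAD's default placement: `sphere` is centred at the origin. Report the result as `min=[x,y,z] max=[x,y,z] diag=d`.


min=[-8.000,-4.400,-14.000] max=[26.800,30.400,20.800] diag=60.275

A = translate([9.4, 13, 3.4]) sphere(r=12.5) → bbox [-3.1,0.5,-9.1] .. [21.9,25.5,15.9]
B = sphere(r=4.9) → bbox [-4.9,-4.9,-4.9] .. [4.9,4.9,4.9]
lo = A.lo+B.lo = [-3.1-4.9, 0.5-4.9, -9.1-4.9] = [-8.000,-4.400,-14.000]
hi = A.hi+B.hi = [21.9+4.9, 25.5+4.9, 15.9+4.9] = [26.800,30.400,20.800]
diag = √(34.8²+34.8²+34.8²) = √3633.12 = 60.275


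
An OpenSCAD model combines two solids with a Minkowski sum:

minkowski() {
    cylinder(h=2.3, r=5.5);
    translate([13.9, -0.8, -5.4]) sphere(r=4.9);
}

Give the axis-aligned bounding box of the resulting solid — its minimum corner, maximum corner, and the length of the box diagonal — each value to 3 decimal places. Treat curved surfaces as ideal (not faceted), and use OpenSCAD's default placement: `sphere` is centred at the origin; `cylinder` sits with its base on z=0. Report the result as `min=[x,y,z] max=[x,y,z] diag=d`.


A = translate([13.9, -0.8, -5.4]) sphere(r=4.9) → bbox [9,-5.7,-10.3] .. [18.8,4.1,-0.5]
B = cylinder(h=2.3, r=5.5) → bbox [-5.5,-5.5,0] .. [5.5,5.5,2.3]
lo = A.lo+B.lo = [9-5.5, -5.7-5.5, -10.3+0] = [3.500,-11.200,-10.300]
hi = A.hi+B.hi = [18.8+5.5, 4.1+5.5, -0.5+2.3] = [24.300,9.600,1.800]
diag = √(20.8²+20.8²+12.1²) = √1011.69 = 31.807

min=[3.500,-11.200,-10.300] max=[24.300,9.600,1.800] diag=31.807


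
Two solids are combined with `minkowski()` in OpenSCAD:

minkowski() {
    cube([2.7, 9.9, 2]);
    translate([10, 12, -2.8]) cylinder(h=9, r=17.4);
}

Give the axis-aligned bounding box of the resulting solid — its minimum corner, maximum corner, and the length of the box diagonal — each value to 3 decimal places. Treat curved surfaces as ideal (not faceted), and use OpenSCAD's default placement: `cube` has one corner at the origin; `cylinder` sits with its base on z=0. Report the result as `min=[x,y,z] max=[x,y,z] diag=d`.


min=[-7.400,-5.400,-2.800] max=[30.100,39.300,8.200] diag=59.375

A = translate([10, 12, -2.8]) cylinder(h=9, r=17.4) → bbox [-7.4,-5.4,-2.8] .. [27.4,29.4,6.2]
B = cube([2.7, 9.9, 2]) → bbox [0,0,0] .. [2.7,9.9,2]
lo = A.lo+B.lo = [-7.4+0, -5.4+0, -2.8+0] = [-7.400,-5.400,-2.800]
hi = A.hi+B.hi = [27.4+2.7, 29.4+9.9, 6.2+2] = [30.100,39.300,8.200]
diag = √(37.5²+44.7²+11²) = √3525.34 = 59.375


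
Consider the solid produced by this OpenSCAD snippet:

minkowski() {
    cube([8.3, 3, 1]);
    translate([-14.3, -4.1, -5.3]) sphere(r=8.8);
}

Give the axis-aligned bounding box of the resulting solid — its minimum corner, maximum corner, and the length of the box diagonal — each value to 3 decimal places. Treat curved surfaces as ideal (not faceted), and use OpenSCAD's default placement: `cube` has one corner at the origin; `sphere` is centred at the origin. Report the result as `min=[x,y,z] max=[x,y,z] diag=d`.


A = translate([-14.3, -4.1, -5.3]) sphere(r=8.8) → bbox [-23.1,-12.9,-14.1] .. [-5.5,4.7,3.5]
B = cube([8.3, 3, 1]) → bbox [0,0,0] .. [8.3,3,1]
lo = A.lo+B.lo = [-23.1+0, -12.9+0, -14.1+0] = [-23.100,-12.900,-14.100]
hi = A.hi+B.hi = [-5.5+8.3, 4.7+3, 3.5+1] = [2.800,7.700,4.500]
diag = √(25.9²+20.6²+18.6²) = √1441.13 = 37.962

min=[-23.100,-12.900,-14.100] max=[2.800,7.700,4.500] diag=37.962


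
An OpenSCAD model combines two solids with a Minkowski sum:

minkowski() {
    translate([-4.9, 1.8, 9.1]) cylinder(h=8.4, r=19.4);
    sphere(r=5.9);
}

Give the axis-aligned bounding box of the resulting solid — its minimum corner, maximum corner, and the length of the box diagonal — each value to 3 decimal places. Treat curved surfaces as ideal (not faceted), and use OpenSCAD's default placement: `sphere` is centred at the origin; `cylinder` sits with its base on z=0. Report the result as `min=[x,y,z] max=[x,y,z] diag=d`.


min=[-30.200,-23.500,3.200] max=[20.400,27.100,23.400] diag=74.356

A = translate([-4.9, 1.8, 9.1]) cylinder(h=8.4, r=19.4) → bbox [-24.3,-17.6,9.1] .. [14.5,21.2,17.5]
B = sphere(r=5.9) → bbox [-5.9,-5.9,-5.9] .. [5.9,5.9,5.9]
lo = A.lo+B.lo = [-24.3-5.9, -17.6-5.9, 9.1-5.9] = [-30.200,-23.500,3.200]
hi = A.hi+B.hi = [14.5+5.9, 21.2+5.9, 17.5+5.9] = [20.400,27.100,23.400]
diag = √(50.6²+50.6²+20.2²) = √5528.76 = 74.356


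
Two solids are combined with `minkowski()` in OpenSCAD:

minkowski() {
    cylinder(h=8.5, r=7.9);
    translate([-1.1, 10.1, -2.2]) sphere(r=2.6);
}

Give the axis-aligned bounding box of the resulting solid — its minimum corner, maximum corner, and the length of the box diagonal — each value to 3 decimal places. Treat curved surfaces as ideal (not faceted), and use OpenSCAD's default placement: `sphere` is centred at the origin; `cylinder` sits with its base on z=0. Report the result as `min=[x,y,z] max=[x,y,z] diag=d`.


A = translate([-1.1, 10.1, -2.2]) sphere(r=2.6) → bbox [-3.7,7.5,-4.8] .. [1.5,12.7,0.4]
B = cylinder(h=8.5, r=7.9) → bbox [-7.9,-7.9,0] .. [7.9,7.9,8.5]
lo = A.lo+B.lo = [-3.7-7.9, 7.5-7.9, -4.8+0] = [-11.600,-0.400,-4.800]
hi = A.hi+B.hi = [1.5+7.9, 12.7+7.9, 0.4+8.5] = [9.400,20.600,8.900]
diag = √(21²+21²+13.7²) = √1069.69 = 32.706

min=[-11.600,-0.400,-4.800] max=[9.400,20.600,8.900] diag=32.706


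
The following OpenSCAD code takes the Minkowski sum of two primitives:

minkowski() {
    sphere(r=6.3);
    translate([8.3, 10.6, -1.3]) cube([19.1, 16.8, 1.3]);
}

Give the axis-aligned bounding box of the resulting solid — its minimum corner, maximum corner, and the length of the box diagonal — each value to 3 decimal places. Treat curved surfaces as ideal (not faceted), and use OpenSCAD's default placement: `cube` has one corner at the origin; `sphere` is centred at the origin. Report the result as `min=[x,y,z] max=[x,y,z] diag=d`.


A = translate([8.3, 10.6, -1.3]) cube([19.1, 16.8, 1.3]) → bbox [8.3,10.6,-1.3] .. [27.4,27.4,0]
B = sphere(r=6.3) → bbox [-6.3,-6.3,-6.3] .. [6.3,6.3,6.3]
lo = A.lo+B.lo = [8.3-6.3, 10.6-6.3, -1.3-6.3] = [2.000,4.300,-7.600]
hi = A.hi+B.hi = [27.4+6.3, 27.4+6.3, 0+6.3] = [33.700,33.700,6.300]
diag = √(31.7²+29.4²+13.9²) = √2062.46 = 45.414

min=[2.000,4.300,-7.600] max=[33.700,33.700,6.300] diag=45.414


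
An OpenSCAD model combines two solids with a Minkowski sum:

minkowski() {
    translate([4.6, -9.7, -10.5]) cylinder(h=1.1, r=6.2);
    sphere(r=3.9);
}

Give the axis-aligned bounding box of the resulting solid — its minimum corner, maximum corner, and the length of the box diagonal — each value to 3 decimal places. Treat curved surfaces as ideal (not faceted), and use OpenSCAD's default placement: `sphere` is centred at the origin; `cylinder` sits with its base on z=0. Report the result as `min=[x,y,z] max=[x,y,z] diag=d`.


A = translate([4.6, -9.7, -10.5]) cylinder(h=1.1, r=6.2) → bbox [-1.6,-15.9,-10.5] .. [10.8,-3.5,-9.4]
B = sphere(r=3.9) → bbox [-3.9,-3.9,-3.9] .. [3.9,3.9,3.9]
lo = A.lo+B.lo = [-1.6-3.9, -15.9-3.9, -10.5-3.9] = [-5.500,-19.800,-14.400]
hi = A.hi+B.hi = [10.8+3.9, -3.5+3.9, -9.4+3.9] = [14.700,0.400,-5.500]
diag = √(20.2²+20.2²+8.9²) = √895.29 = 29.921

min=[-5.500,-19.800,-14.400] max=[14.700,0.400,-5.500] diag=29.921


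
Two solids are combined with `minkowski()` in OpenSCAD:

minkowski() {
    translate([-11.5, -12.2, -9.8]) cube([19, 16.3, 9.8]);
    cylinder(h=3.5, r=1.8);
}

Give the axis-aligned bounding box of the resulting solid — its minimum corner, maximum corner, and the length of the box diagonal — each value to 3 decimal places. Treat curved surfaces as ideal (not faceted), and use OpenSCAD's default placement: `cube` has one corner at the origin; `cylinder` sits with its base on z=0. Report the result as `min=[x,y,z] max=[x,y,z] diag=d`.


min=[-13.300,-14.000,-9.800] max=[9.300,5.900,3.500] diag=32.919

A = translate([-11.5, -12.2, -9.8]) cube([19, 16.3, 9.8]) → bbox [-11.5,-12.2,-9.8] .. [7.5,4.1,0]
B = cylinder(h=3.5, r=1.8) → bbox [-1.8,-1.8,0] .. [1.8,1.8,3.5]
lo = A.lo+B.lo = [-11.5-1.8, -12.2-1.8, -9.8+0] = [-13.300,-14.000,-9.800]
hi = A.hi+B.hi = [7.5+1.8, 4.1+1.8, 0+3.5] = [9.300,5.900,3.500]
diag = √(22.6²+19.9²+13.3²) = √1083.66 = 32.919
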